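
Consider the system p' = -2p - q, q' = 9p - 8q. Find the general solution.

Coefficient matrix A = [[-2, -1], [9, -8]].
Characteristic polynomial det(A - λI) = λ^2 + 10λ + 25 = 0.
Single eigenvalue λ = -5 with algebraic multiplicity 2.
Eigenvector v = (1,3); generalized eigenvector w with (A-λI)w=v is (0,-1).
General solution: e^(-5t)[C_1·v + C_2·(t·v + w)].

p(t) = C_1e^(-5t) + C_2te^(-5t), q(t) = 3C_1e^(-5t) + 3C_2te^(-5t) - C_2e^(-5t)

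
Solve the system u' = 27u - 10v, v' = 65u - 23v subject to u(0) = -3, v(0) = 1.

Coefficient matrix A = [[27, -10], [65, -23]].
Characteristic polynomial det(A - λI) = λ^2 - 4λ + 29 = 0.
Eigenvalues λ = 2 ± 5i (complex conjugate pair).
For λ=2+5i: an eigenvector is (1,3) - i(-1,-2) = (1 + i, 3 + 2i).
A real fundamental pair from Re and Im of e^((2+5i)t)v: X_1 = e^(2t)(cos(5t)·(1,3) + sin(5t)·(-1,-2)), X_2 = e^(2t)(sin(5t)·(1,3) - cos(5t)·(-1,-2)).
General solution: C_1X_1 + C_2X_2.
Applying u(0)=-3, v(0)=1 gives C_1=7, C_2=-10.

u(t) = -17e^(2t)sin(5t) - 3e^(2t)cos(5t), v(t) = -44e^(2t)sin(5t) + e^(2t)cos(5t)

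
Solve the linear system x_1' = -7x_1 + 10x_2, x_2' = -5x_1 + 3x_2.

x_1(t) = c_1e^(-2t)sin(5t) - c_1e^(-2t)cos(5t) - c_2e^(-2t)sin(5t) - c_2e^(-2t)cos(5t), x_2(t) = c_1e^(-2t)sin(5t) - c_2e^(-2t)cos(5t)

Coefficient matrix A = [[-7, 10], [-5, 3]].
Characteristic polynomial det(A - λI) = λ^2 + 4λ + 29 = 0.
Eigenvalues λ = -2 ± 5i (complex conjugate pair).
For λ=-2+5i: an eigenvector is (-1,0) - i(1,1) = (-1 - i, 0 - i).
A real fundamental pair from Re and Im of e^((-2+5i)t)v: X_1 = e^(-2t)(cos(5t)·(-1,0) + sin(5t)·(1,1)), X_2 = e^(-2t)(sin(5t)·(-1,0) - cos(5t)·(1,1)).
General solution: c_1X_1 + c_2X_2.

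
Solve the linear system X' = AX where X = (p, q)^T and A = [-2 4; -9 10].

Coefficient matrix A = [[-2, 4], [-9, 10]].
Characteristic polynomial det(A - λI) = λ^2 - 8λ + 16 = 0.
Single eigenvalue λ = 4 with algebraic multiplicity 2.
Eigenvector v = (2,3); generalized eigenvector w with (A-λI)w=v is (-1,-1).
General solution: e^(4t)[K_1·v + K_2·(t·v + w)].

p(t) = 2K_1e^(4t) + 2K_2te^(4t) - K_2e^(4t), q(t) = 3K_1e^(4t) + 3K_2te^(4t) - K_2e^(4t)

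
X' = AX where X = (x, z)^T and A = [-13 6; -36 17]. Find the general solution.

x(t) = c_1e^(5t) - c_2e^(-t), z(t) = 3c_1e^(5t) - 2c_2e^(-t)

Coefficient matrix A = [[-13, 6], [-36, 17]].
Characteristic polynomial det(A - λI) = λ^2 - 4λ - 5 = 0.
Eigenvalues λ = 5, -1.
For λ=5: (A-λI) row 1 is [-18, 6], so an eigenvector is (1, 3).
For λ=-1: (A-λI) row 1 is [-12, 6], so an eigenvector is (-1, -2).
General solution: c_1e^(5t)(1,3) + c_2e^(-t)(-1,-2).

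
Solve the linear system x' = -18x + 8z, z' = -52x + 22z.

Coefficient matrix A = [[-18, 8], [-52, 22]].
Characteristic polynomial det(A - λI) = λ^2 - 4λ + 20 = 0.
Eigenvalues λ = 2 ± 4i (complex conjugate pair).
For λ=2+4i: an eigenvector is (1,3) - i(1,2) = (1 - i, 3 - 2i).
A real fundamental pair from Re and Im of e^((2+4i)t)v: X_1 = e^(2t)(cos(4t)·(1,3) + sin(4t)·(1,2)), X_2 = e^(2t)(sin(4t)·(1,3) - cos(4t)·(1,2)).
General solution: c_1X_1 + c_2X_2.

x(t) = c_1e^(2t)sin(4t) + c_1e^(2t)cos(4t) + c_2e^(2t)sin(4t) - c_2e^(2t)cos(4t), z(t) = 2c_1e^(2t)sin(4t) + 3c_1e^(2t)cos(4t) + 3c_2e^(2t)sin(4t) - 2c_2e^(2t)cos(4t)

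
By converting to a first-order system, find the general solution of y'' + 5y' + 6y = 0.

y(t) = c_1e^(-2t) + c_2e^(-3t)

Let x_1 = y, x_2 = y'. Then x_1' = x_2 and x_2' = -6x_1 - 5x_2.
A = [[0,1],[-6,-5]]; det(A-λI) = λ^2 + 5λ + 6.
Eigenvalues λ = -2, -3 with eigenvectors (1,-2), (1,-3).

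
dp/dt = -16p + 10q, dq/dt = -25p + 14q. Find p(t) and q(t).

p(t) = -c_1e^(-t)sin(5t) - c_1e^(-t)cos(5t) - c_2e^(-t)sin(5t) + c_2e^(-t)cos(5t), q(t) = -c_1e^(-t)sin(5t) - 2c_1e^(-t)cos(5t) - 2c_2e^(-t)sin(5t) + c_2e^(-t)cos(5t)

Coefficient matrix A = [[-16, 10], [-25, 14]].
Characteristic polynomial det(A - λI) = λ^2 + 2λ + 26 = 0.
Eigenvalues λ = -1 ± 5i (complex conjugate pair).
For λ=-1+5i: an eigenvector is (-1,-2) - i(-1,-1) = (-1 + i, -2 + i).
A real fundamental pair from Re and Im of e^((-1+5i)t)v: X_1 = e^(-t)(cos(5t)·(-1,-2) + sin(5t)·(-1,-1)), X_2 = e^(-t)(sin(5t)·(-1,-2) - cos(5t)·(-1,-1)).
General solution: c_1X_1 + c_2X_2.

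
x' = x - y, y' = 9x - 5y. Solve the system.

x(t) = C_1e^(-2t) + C_2te^(-2t), y(t) = 3C_1e^(-2t) + 3C_2te^(-2t) - C_2e^(-2t)

Coefficient matrix A = [[1, -1], [9, -5]].
Characteristic polynomial det(A - λI) = λ^2 + 4λ + 4 = 0.
Single eigenvalue λ = -2 with algebraic multiplicity 2.
Eigenvector v = (1,3); generalized eigenvector w with (A-λI)w=v is (0,-1).
General solution: e^(-2t)[C_1·v + C_2·(t·v + w)].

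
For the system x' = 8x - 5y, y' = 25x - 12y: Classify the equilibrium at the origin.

A = [[8,-5],[25,-12]]; det(A-λI) = λ^2 + 4λ + 29.
λ = -2 ± 5i: negative real part.

stable spiral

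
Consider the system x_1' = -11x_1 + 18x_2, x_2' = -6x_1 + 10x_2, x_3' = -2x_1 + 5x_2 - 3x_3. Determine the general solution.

Coefficient matrix A = [[-11, 18, 0], [-6, 10, 0], [-2, 5, -3]].
det(A - λI) = 0 gives eigenvalues λ = -2, -3, 1.
For λ=-2: eigenvector (2,1,1).
For λ=-3: eigenvector (0,0,1).
For λ=1: eigenvector (3,2,1).
General solution: c_1e^(-2t)(2,1,1) + c_2e^(-3t)(0,0,1) + c_3e^(t)(3,2,1).

x_1(t) = 2c_1e^(-2t) + 3c_3e^(t), x_2(t) = c_1e^(-2t) + 2c_3e^(t), x_3(t) = c_1e^(-2t) + c_2e^(-3t) + c_3e^(t)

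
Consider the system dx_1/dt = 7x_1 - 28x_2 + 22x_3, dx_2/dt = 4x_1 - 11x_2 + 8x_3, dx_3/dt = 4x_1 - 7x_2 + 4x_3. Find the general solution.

x_1(t) = 3C_1e^(3t) + C_2e^(t) - 2C_3e^(-4t), x_2(t) = 2C_1e^(3t) + C_2e^(t), x_3(t) = 2C_1e^(3t) + C_2e^(t) + C_3e^(-4t)

Coefficient matrix A = [[7, -28, 22], [4, -11, 8], [4, -7, 4]].
det(A - λI) = 0 gives eigenvalues λ = 3, 1, -4.
For λ=3: eigenvector (3,2,2).
For λ=1: eigenvector (1,1,1).
For λ=-4: eigenvector (-2,0,1).
General solution: C_1e^(3t)(3,2,2) + C_2e^(t)(1,1,1) + C_3e^(-4t)(-2,0,1).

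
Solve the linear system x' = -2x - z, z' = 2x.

x(t) = c_1e^(-t)cos(t) + c_2e^(-t)sin(t), z(t) = c_1e^(-t)sin(t) - c_1e^(-t)cos(t) - c_2e^(-t)sin(t) - c_2e^(-t)cos(t)

Coefficient matrix A = [[-2, -1], [2, 0]].
Characteristic polynomial det(A - λI) = λ^2 + 2λ + 2 = 0.
Eigenvalues λ = -1 ± i (complex conjugate pair).
For λ=-1+i: an eigenvector is (1,-1) - i(0,1) = (1, -1 - i).
A real fundamental pair from Re and Im of e^((-1+i)t)v: X_1 = e^(-t)(cos(t)·(1,-1) + sin(t)·(0,1)), X_2 = e^(-t)(sin(t)·(1,-1) - cos(t)·(0,1)).
General solution: c_1X_1 + c_2X_2.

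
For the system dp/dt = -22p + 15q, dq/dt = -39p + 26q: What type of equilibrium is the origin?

unstable spiral

A = [[-22,15],[-39,26]]; det(A-λI) = λ^2 - 4λ + 13.
λ = 2 ± 3i: positive real part.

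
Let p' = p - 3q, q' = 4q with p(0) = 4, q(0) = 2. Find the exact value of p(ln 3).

A = [[1,-3],[0,4]]; eigenvalues λ = 4, 1.
Eigenvectors: (-1,1) for λ=4, (1,0) for λ=1.
From the initial condition, c_1 = 2, c_2 = 6.
p(ln 3) = (2)(3^4)(-1) + (6)(3^1)(1) = -144.

-144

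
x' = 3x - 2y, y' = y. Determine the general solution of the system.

Coefficient matrix A = [[3, -2], [0, 1]].
Characteristic polynomial det(A - λI) = λ^2 - 4λ + 3 = 0.
Eigenvalues λ = 3, 1.
For λ=3: (A-λI) row 1 is [0, -2], so an eigenvector is (1, 0).
For λ=1: (A-λI) row 1 is [2, -2], so an eigenvector is (-1, -1).
General solution: c_1e^(3t)(1,0) + c_2e^(t)(-1,-1).

x(t) = c_1e^(3t) - c_2e^(t), y(t) = -c_2e^(t)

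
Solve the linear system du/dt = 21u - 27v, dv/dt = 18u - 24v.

u(t) = -C_1e^(-6t) - 3C_2e^(3t), v(t) = -C_1e^(-6t) - 2C_2e^(3t)

Coefficient matrix A = [[21, -27], [18, -24]].
Characteristic polynomial det(A - λI) = λ^2 + 3λ - 18 = 0.
Eigenvalues λ = -6, 3.
For λ=-6: (A-λI) row 1 is [27, -27], so an eigenvector is (-1, -1).
For λ=3: (A-λI) row 1 is [18, -27], so an eigenvector is (-3, -2).
General solution: C_1e^(-6t)(-1,-1) + C_2e^(3t)(-3,-2).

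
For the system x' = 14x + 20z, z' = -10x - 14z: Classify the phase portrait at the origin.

A = [[14,20],[-10,-14]]; det(A-λI) = λ^2 + 4.
λ = 0 ± 2i: zero real part.

center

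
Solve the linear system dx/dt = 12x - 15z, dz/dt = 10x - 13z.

x(t) = -3C_1e^(2t) - C_2e^(-3t), z(t) = -2C_1e^(2t) - C_2e^(-3t)

Coefficient matrix A = [[12, -15], [10, -13]].
Characteristic polynomial det(A - λI) = λ^2 + λ - 6 = 0.
Eigenvalues λ = 2, -3.
For λ=2: (A-λI) row 1 is [10, -15], so an eigenvector is (-3, -2).
For λ=-3: (A-λI) row 1 is [15, -15], so an eigenvector is (-1, -1).
General solution: C_1e^(2t)(-3,-2) + C_2e^(-3t)(-1,-1).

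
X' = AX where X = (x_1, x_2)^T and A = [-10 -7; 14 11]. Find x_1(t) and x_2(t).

x_1(t) = -c_1e^(-3t) + c_2e^(4t), x_2(t) = c_1e^(-3t) - 2c_2e^(4t)

Coefficient matrix A = [[-10, -7], [14, 11]].
Characteristic polynomial det(A - λI) = λ^2 - λ - 12 = 0.
Eigenvalues λ = -3, 4.
For λ=-3: (A-λI) row 1 is [-7, -7], so an eigenvector is (-1, 1).
For λ=4: (A-λI) row 1 is [-14, -7], so an eigenvector is (1, -2).
General solution: c_1e^(-3t)(-1,1) + c_2e^(4t)(1,-2).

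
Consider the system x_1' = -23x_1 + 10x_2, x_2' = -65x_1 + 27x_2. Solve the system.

x_1(t) = c_1e^(2t)sin(5t) + c_1e^(2t)cos(5t) + c_2e^(2t)sin(5t) - c_2e^(2t)cos(5t), x_2(t) = 2c_1e^(2t)sin(5t) + 3c_1e^(2t)cos(5t) + 3c_2e^(2t)sin(5t) - 2c_2e^(2t)cos(5t)

Coefficient matrix A = [[-23, 10], [-65, 27]].
Characteristic polynomial det(A - λI) = λ^2 - 4λ + 29 = 0.
Eigenvalues λ = 2 ± 5i (complex conjugate pair).
For λ=2+5i: an eigenvector is (1,3) - i(1,2) = (1 - i, 3 - 2i).
A real fundamental pair from Re and Im of e^((2+5i)t)v: X_1 = e^(2t)(cos(5t)·(1,3) + sin(5t)·(1,2)), X_2 = e^(2t)(sin(5t)·(1,3) - cos(5t)·(1,2)).
General solution: c_1X_1 + c_2X_2.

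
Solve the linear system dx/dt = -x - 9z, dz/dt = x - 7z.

x(t) = 3c_1e^(-4t) + 3c_2te^(-4t) - 2c_2e^(-4t), z(t) = c_1e^(-4t) + c_2te^(-4t) - c_2e^(-4t)

Coefficient matrix A = [[-1, -9], [1, -7]].
Characteristic polynomial det(A - λI) = λ^2 + 8λ + 16 = 0.
Single eigenvalue λ = -4 with algebraic multiplicity 2.
Eigenvector v = (3,1); generalized eigenvector w with (A-λI)w=v is (-2,-1).
General solution: e^(-4t)[c_1·v + c_2·(t·v + w)].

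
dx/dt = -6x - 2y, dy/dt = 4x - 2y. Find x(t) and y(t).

Coefficient matrix A = [[-6, -2], [4, -2]].
Characteristic polynomial det(A - λI) = λ^2 + 8λ + 20 = 0.
Eigenvalues λ = -4 ± 2i (complex conjugate pair).
For λ=-4+2i: an eigenvector is (-1,1) - i(0,-1) = (-1, 1 + i).
A real fundamental pair from Re and Im of e^((-4+2i)t)v: X_1 = e^(-4t)(cos(2t)·(-1,1) + sin(2t)·(0,-1)), X_2 = e^(-4t)(sin(2t)·(-1,1) - cos(2t)·(0,-1)).
General solution: c_1X_1 + c_2X_2.

x(t) = -c_1e^(-4t)cos(2t) - c_2e^(-4t)sin(2t), y(t) = -c_1e^(-4t)sin(2t) + c_1e^(-4t)cos(2t) + c_2e^(-4t)sin(2t) + c_2e^(-4t)cos(2t)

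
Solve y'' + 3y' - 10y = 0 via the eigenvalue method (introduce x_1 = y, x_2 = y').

Let x_1 = y, x_2 = y'. Then x_1' = x_2 and x_2' = 10x_1 - 3x_2.
A = [[0,1],[10,-3]]; det(A-λI) = λ^2 + 3λ - 10.
Eigenvalues λ = -5, 2 with eigenvectors (1,-5), (1,2).

y(t) = C_1e^(-5t) + C_2e^(2t)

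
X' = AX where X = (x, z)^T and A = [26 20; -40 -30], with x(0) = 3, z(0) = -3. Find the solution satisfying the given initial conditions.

x(t) = 6e^(-2t)sin(4t) + 3e^(-2t)cos(4t), z(t) = -9e^(-2t)sin(4t) - 3e^(-2t)cos(4t)

Coefficient matrix A = [[26, 20], [-40, -30]].
Characteristic polynomial det(A - λI) = λ^2 + 4λ + 20 = 0.
Eigenvalues λ = -2 ± 4i (complex conjugate pair).
For λ=-2+4i: an eigenvector is (-2,3) - i(1,-1) = (-2 - i, 3 + i).
A real fundamental pair from Re and Im of e^((-2+4i)t)v: X_1 = e^(-2t)(cos(4t)·(-2,3) + sin(4t)·(1,-1)), X_2 = e^(-2t)(sin(4t)·(-2,3) - cos(4t)·(1,-1)).
General solution: K_1X_1 + K_2X_2.
Applying x(0)=3, z(0)=-3 gives K_1=0, K_2=-3.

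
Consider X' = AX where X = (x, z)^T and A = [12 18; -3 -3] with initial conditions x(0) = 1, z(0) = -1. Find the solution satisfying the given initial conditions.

Coefficient matrix A = [[12, 18], [-3, -3]].
Characteristic polynomial det(A - λI) = λ^2 - 9λ + 18 = 0.
Eigenvalues λ = 3, 6.
For λ=3: (A-λI) row 1 is [9, 18], so an eigenvector is (2, -1).
For λ=6: (A-λI) row 1 is [6, 18], so an eigenvector is (3, -1).
General solution: C_1e^(3t)(2,-1) + C_2e^(6t)(3,-1).
Applying x(0)=1, z(0)=-1 gives C_1=2, C_2=-1.

x(t) = -3e^(6t) + 4e^(3t), z(t) = e^(6t) - 2e^(3t)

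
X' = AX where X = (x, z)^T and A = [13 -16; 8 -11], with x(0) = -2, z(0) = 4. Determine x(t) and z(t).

x(t) = -12e^(5t) + 10e^(-3t), z(t) = -6e^(5t) + 10e^(-3t)

Coefficient matrix A = [[13, -16], [8, -11]].
Characteristic polynomial det(A - λI) = λ^2 - 2λ - 15 = 0.
Eigenvalues λ = 5, -3.
For λ=5: (A-λI) row 1 is [8, -16], so an eigenvector is (2, 1).
For λ=-3: (A-λI) row 1 is [16, -16], so an eigenvector is (-1, -1).
General solution: c_1e^(5t)(2,1) + c_2e^(-3t)(-1,-1).
Applying x(0)=-2, z(0)=4 gives c_1=-6, c_2=-10.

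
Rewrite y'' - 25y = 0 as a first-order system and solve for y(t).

y(t) = C_1e^(5t) + C_2e^(-5t)

Let x_1 = y, x_2 = y'. Then x_1' = x_2 and x_2' = 25x_1.
A = [[0,1],[25,0]]; det(A-λI) = λ^2 - 25.
Eigenvalues λ = 5, -5 with eigenvectors (1,5), (1,-5).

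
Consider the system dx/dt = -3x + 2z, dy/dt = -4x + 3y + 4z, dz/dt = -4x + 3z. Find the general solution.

x(t) = -K_2e^(t) + K_3e^(-t), y(t) = K_1e^(3t) + 2K_2e^(t), z(t) = -2K_2e^(t) + K_3e^(-t)

Coefficient matrix A = [[-3, 0, 2], [-4, 3, 4], [-4, 0, 3]].
det(A - λI) = 0 gives eigenvalues λ = 3, 1, -1.
For λ=3: eigenvector (0,1,0).
For λ=1: eigenvector (-1,2,-2).
For λ=-1: eigenvector (1,0,1).
General solution: K_1e^(3t)(0,1,0) + K_2e^(t)(-1,2,-2) + K_3e^(-t)(1,0,1).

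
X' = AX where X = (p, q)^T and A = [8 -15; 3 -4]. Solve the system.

Coefficient matrix A = [[8, -15], [3, -4]].
Characteristic polynomial det(A - λI) = λ^2 - 4λ + 13 = 0.
Eigenvalues λ = 2 ± 3i (complex conjugate pair).
For λ=2+3i: an eigenvector is (2,1) - i(-1,0) = (2 + i, 1).
A real fundamental pair from Re and Im of e^((2+3i)t)v: X_1 = e^(2t)(cos(3t)·(2,1) + sin(3t)·(-1,0)), X_2 = e^(2t)(sin(3t)·(2,1) - cos(3t)·(-1,0)).
General solution: K_1X_1 + K_2X_2.

p(t) = -K_1e^(2t)sin(3t) + 2K_1e^(2t)cos(3t) + 2K_2e^(2t)sin(3t) + K_2e^(2t)cos(3t), q(t) = K_1e^(2t)cos(3t) + K_2e^(2t)sin(3t)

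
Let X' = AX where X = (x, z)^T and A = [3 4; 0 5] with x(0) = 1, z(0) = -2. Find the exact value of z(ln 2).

A = [[3,4],[0,5]]; eigenvalues λ = 3, 5.
Eigenvectors: (1,0) for λ=3, (2,1) for λ=5.
From the initial condition, c_1 = 5, c_2 = -2.
z(ln 2) = (5)(2^3)(0) + (-2)(2^5)(1) = -64.

-64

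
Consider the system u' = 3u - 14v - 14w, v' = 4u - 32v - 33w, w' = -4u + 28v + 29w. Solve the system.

Coefficient matrix A = [[3, -14, -14], [4, -32, -33], [-4, 28, 29]].
det(A - λI) = 0 gives eigenvalues λ = 3, 1, -4.
For λ=3: eigenvector (1,2,-2).
For λ=1: eigenvector (0,1,-1).
For λ=-4: eigenvector (2,5,-4).
General solution: C_1e^(3t)(1,2,-2) + C_2e^(t)(0,1,-1) + C_3e^(-4t)(2,5,-4).

u(t) = C_1e^(3t) + 2C_3e^(-4t), v(t) = 2C_1e^(3t) + C_2e^(t) + 5C_3e^(-4t), w(t) = -2C_1e^(3t) - C_2e^(t) - 4C_3e^(-4t)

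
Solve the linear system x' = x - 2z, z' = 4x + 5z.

x(t) = c_1e^(3t)sin(2t) - c_2e^(3t)cos(2t), z(t) = -c_1e^(3t)sin(2t) - c_1e^(3t)cos(2t) - c_2e^(3t)sin(2t) + c_2e^(3t)cos(2t)

Coefficient matrix A = [[1, -2], [4, 5]].
Characteristic polynomial det(A - λI) = λ^2 - 6λ + 13 = 0.
Eigenvalues λ = 3 ± 2i (complex conjugate pair).
For λ=3+2i: an eigenvector is (0,-1) - i(1,-1) = (0 - i, -1 + i).
A real fundamental pair from Re and Im of e^((3+2i)t)v: X_1 = e^(3t)(cos(2t)·(0,-1) + sin(2t)·(1,-1)), X_2 = e^(3t)(sin(2t)·(0,-1) - cos(2t)·(1,-1)).
General solution: c_1X_1 + c_2X_2.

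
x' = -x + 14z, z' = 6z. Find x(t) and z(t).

x(t) = -c_1e^(-t) - 2c_2e^(6t), z(t) = -c_2e^(6t)

Coefficient matrix A = [[-1, 14], [0, 6]].
Characteristic polynomial det(A - λI) = λ^2 - 5λ - 6 = 0.
Eigenvalues λ = -1, 6.
For λ=-1: (A-λI) row 1 is [0, 14], so an eigenvector is (-1, 0).
For λ=6: (A-λI) row 1 is [-7, 14], so an eigenvector is (-2, -1).
General solution: c_1e^(-t)(-1,0) + c_2e^(6t)(-2,-1).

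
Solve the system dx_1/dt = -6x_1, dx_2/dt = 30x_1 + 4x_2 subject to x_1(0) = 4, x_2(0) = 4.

Coefficient matrix A = [[-6, 0], [30, 4]].
Characteristic polynomial det(A - λI) = λ^2 + 2λ - 24 = 0.
Eigenvalues λ = -6, 4.
For λ=-6: (A-λI) row 2 is [30, 10], so an eigenvector is (-1, 3).
For λ=4: (A-λI) row 1 is [-10, 0], so an eigenvector is (0, 1).
General solution: K_1e^(-6t)(-1,3) + K_2e^(4t)(0,1).
Applying x_1(0)=4, x_2(0)=4 gives K_1=-4, K_2=16.

x_1(t) = 4e^(-6t), x_2(t) = 16e^(4t) - 12e^(-6t)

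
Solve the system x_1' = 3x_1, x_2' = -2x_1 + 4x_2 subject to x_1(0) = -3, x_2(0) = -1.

Coefficient matrix A = [[3, 0], [-2, 4]].
Characteristic polynomial det(A - λI) = λ^2 - 7λ + 12 = 0.
Eigenvalues λ = 4, 3.
For λ=4: (A-λI) row 1 is [-1, 0], so an eigenvector is (0, 1).
For λ=3: (A-λI) row 2 is [-2, 1], so an eigenvector is (1, 2).
General solution: C_1e^(4t)(0,1) + C_2e^(3t)(1,2).
Applying x_1(0)=-3, x_2(0)=-1 gives C_1=5, C_2=-3.

x_1(t) = -3e^(3t), x_2(t) = 5e^(4t) - 6e^(3t)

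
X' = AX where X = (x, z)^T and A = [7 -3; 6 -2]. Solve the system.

x(t) = C_1e^(4t) + C_2e^(t), z(t) = C_1e^(4t) + 2C_2e^(t)

Coefficient matrix A = [[7, -3], [6, -2]].
Characteristic polynomial det(A - λI) = λ^2 - 5λ + 4 = 0.
Eigenvalues λ = 4, 1.
For λ=4: (A-λI) row 1 is [3, -3], so an eigenvector is (1, 1).
For λ=1: (A-λI) row 1 is [6, -3], so an eigenvector is (1, 2).
General solution: C_1e^(4t)(1,1) + C_2e^(t)(1,2).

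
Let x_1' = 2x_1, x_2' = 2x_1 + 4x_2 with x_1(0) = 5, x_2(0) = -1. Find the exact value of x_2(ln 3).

279

A = [[2,0],[2,4]]; eigenvalues λ = 2, 4.
Eigenvectors: (1,-1) for λ=2, (0,1) for λ=4.
From the initial condition, c_1 = 5, c_2 = 4.
x_2(ln 3) = (5)(3^2)(-1) + (4)(3^4)(1) = 279.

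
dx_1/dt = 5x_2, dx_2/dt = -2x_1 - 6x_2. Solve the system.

x_1(t) = -C_1e^(-3t)sin(t) - 2C_1e^(-3t)cos(t) - 2C_2e^(-3t)sin(t) + C_2e^(-3t)cos(t), x_2(t) = C_1e^(-3t)sin(t) + C_1e^(-3t)cos(t) + C_2e^(-3t)sin(t) - C_2e^(-3t)cos(t)

Coefficient matrix A = [[0, 5], [-2, -6]].
Characteristic polynomial det(A - λI) = λ^2 + 6λ + 10 = 0.
Eigenvalues λ = -3 ± i (complex conjugate pair).
For λ=-3+i: an eigenvector is (-2,1) - i(-1,1) = (-2 + i, 1 - i).
A real fundamental pair from Re and Im of e^((-3+i)t)v: X_1 = e^(-3t)(cos(t)·(-2,1) + sin(t)·(-1,1)), X_2 = e^(-3t)(sin(t)·(-2,1) - cos(t)·(-1,1)).
General solution: C_1X_1 + C_2X_2.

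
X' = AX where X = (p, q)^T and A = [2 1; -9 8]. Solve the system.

Coefficient matrix A = [[2, 1], [-9, 8]].
Characteristic polynomial det(A - λI) = λ^2 - 10λ + 25 = 0.
Single eigenvalue λ = 5 with algebraic multiplicity 2.
Eigenvector v = (-1,-3); generalized eigenvector w with (A-λI)w=v is (1,2).
General solution: e^(5t)[c_1·v + c_2·(t·v + w)].

p(t) = -c_1e^(5t) - c_2te^(5t) + c_2e^(5t), q(t) = -3c_1e^(5t) - 3c_2te^(5t) + 2c_2e^(5t)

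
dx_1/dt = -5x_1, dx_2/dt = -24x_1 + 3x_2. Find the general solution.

x_1(t) = C_1e^(-5t), x_2(t) = 3C_1e^(-5t) - C_2e^(3t)

Coefficient matrix A = [[-5, 0], [-24, 3]].
Characteristic polynomial det(A - λI) = λ^2 + 2λ - 15 = 0.
Eigenvalues λ = -5, 3.
For λ=-5: (A-λI) row 2 is [-24, 8], so an eigenvector is (1, 3).
For λ=3: (A-λI) row 1 is [-8, 0], so an eigenvector is (0, -1).
General solution: C_1e^(-5t)(1,3) + C_2e^(3t)(0,-1).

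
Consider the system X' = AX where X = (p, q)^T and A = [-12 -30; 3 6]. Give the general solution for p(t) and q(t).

Coefficient matrix A = [[-12, -30], [3, 6]].
Characteristic polynomial det(A - λI) = λ^2 + 6λ + 18 = 0.
Eigenvalues λ = -3 ± 3i (complex conjugate pair).
For λ=-3+3i: an eigenvector is (-1,0) - i(3,-1) = (-1 - 3i, 0 + i).
A real fundamental pair from Re and Im of e^((-3+3i)t)v: X_1 = e^(-3t)(cos(3t)·(-1,0) + sin(3t)·(3,-1)), X_2 = e^(-3t)(sin(3t)·(-1,0) - cos(3t)·(3,-1)).
General solution: c_1X_1 + c_2X_2.

p(t) = 3c_1e^(-3t)sin(3t) - c_1e^(-3t)cos(3t) - c_2e^(-3t)sin(3t) - 3c_2e^(-3t)cos(3t), q(t) = -c_1e^(-3t)sin(3t) + c_2e^(-3t)cos(3t)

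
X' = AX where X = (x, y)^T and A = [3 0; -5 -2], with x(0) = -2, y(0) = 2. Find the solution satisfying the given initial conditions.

x(t) = -2e^(3t), y(t) = 2e^(3t)

Coefficient matrix A = [[3, 0], [-5, -2]].
Characteristic polynomial det(A - λI) = λ^2 - λ - 6 = 0.
Eigenvalues λ = 3, -2.
For λ=3: (A-λI) row 2 is [-5, -5], so an eigenvector is (-1, 1).
For λ=-2: (A-λI) row 1 is [5, 0], so an eigenvector is (0, -1).
General solution: K_1e^(3t)(-1,1) + K_2e^(-2t)(0,-1).
Applying x(0)=-2, y(0)=2 gives K_1=2, K_2=0.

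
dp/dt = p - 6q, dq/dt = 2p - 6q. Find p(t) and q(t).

p(t) = 3c_1e^(-3t) + 2c_2e^(-2t), q(t) = 2c_1e^(-3t) + c_2e^(-2t)

Coefficient matrix A = [[1, -6], [2, -6]].
Characteristic polynomial det(A - λI) = λ^2 + 5λ + 6 = 0.
Eigenvalues λ = -3, -2.
For λ=-3: (A-λI) row 1 is [4, -6], so an eigenvector is (3, 2).
For λ=-2: (A-λI) row 1 is [3, -6], so an eigenvector is (2, 1).
General solution: c_1e^(-3t)(3,2) + c_2e^(-2t)(2,1).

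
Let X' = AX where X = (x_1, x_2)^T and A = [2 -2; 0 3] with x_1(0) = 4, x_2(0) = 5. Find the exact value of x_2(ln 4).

320

A = [[2,-2],[0,3]]; eigenvalues λ = 2, 3.
Eigenvectors: (-1,0) for λ=2, (2,-1) for λ=3.
From the initial condition, c_1 = -14, c_2 = -5.
x_2(ln 4) = (-14)(4^2)(0) + (-5)(4^3)(-1) = 320.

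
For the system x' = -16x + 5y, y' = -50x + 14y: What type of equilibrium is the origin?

stable spiral

A = [[-16,5],[-50,14]]; det(A-λI) = λ^2 + 2λ + 26.
λ = -1 ± 5i: negative real part.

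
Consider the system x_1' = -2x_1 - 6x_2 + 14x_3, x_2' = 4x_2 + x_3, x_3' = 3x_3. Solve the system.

Coefficient matrix A = [[-2, -6, 14], [0, 4, 1], [0, 0, 3]].
det(A - λI) = 0 gives eigenvalues λ = 3, 4, -2.
For λ=3: eigenvector (4,-1,1).
For λ=4: eigenvector (-1,1,0).
For λ=-2: eigenvector (1,0,0).
General solution: K_1e^(3t)(4,-1,1) + K_2e^(4t)(-1,1,0) + K_3e^(-2t)(1,0,0).

x_1(t) = 4K_1e^(3t) - K_2e^(4t) + K_3e^(-2t), x_2(t) = -K_1e^(3t) + K_2e^(4t), x_3(t) = K_1e^(3t)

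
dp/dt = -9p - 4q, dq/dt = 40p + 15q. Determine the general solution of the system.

Coefficient matrix A = [[-9, -4], [40, 15]].
Characteristic polynomial det(A - λI) = λ^2 - 6λ + 25 = 0.
Eigenvalues λ = 3 ± 4i (complex conjugate pair).
For λ=3+4i: an eigenvector is (0,1) - i(-1,3) = (0 + i, 1 - 3i).
A real fundamental pair from Re and Im of e^((3+4i)t)v: X_1 = e^(3t)(cos(4t)·(0,1) + sin(4t)·(-1,3)), X_2 = e^(3t)(sin(4t)·(0,1) - cos(4t)·(-1,3)).
General solution: c_1X_1 + c_2X_2.

p(t) = -c_1e^(3t)sin(4t) + c_2e^(3t)cos(4t), q(t) = 3c_1e^(3t)sin(4t) + c_1e^(3t)cos(4t) + c_2e^(3t)sin(4t) - 3c_2e^(3t)cos(4t)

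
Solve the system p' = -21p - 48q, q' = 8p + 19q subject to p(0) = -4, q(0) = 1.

Coefficient matrix A = [[-21, -48], [8, 19]].
Characteristic polynomial det(A - λI) = λ^2 + 2λ - 15 = 0.
Eigenvalues λ = 3, -5.
For λ=3: (A-λI) row 1 is [-24, -48], so an eigenvector is (2, -1).
For λ=-5: (A-λI) row 1 is [-16, -48], so an eigenvector is (-3, 1).
General solution: C_1e^(3t)(2,-1) + C_2e^(-5t)(-3,1).
Applying p(0)=-4, q(0)=1 gives C_1=1, C_2=2.

p(t) = 2e^(3t) - 6e^(-5t), q(t) = -e^(3t) + 2e^(-5t)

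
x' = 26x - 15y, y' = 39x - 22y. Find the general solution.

x(t) = c_1e^(2t)sin(3t) + 2c_1e^(2t)cos(3t) + 2c_2e^(2t)sin(3t) - c_2e^(2t)cos(3t), y(t) = 2c_1e^(2t)sin(3t) + 3c_1e^(2t)cos(3t) + 3c_2e^(2t)sin(3t) - 2c_2e^(2t)cos(3t)

Coefficient matrix A = [[26, -15], [39, -22]].
Characteristic polynomial det(A - λI) = λ^2 - 4λ + 13 = 0.
Eigenvalues λ = 2 ± 3i (complex conjugate pair).
For λ=2+3i: an eigenvector is (2,3) - i(1,2) = (2 - i, 3 - 2i).
A real fundamental pair from Re and Im of e^((2+3i)t)v: X_1 = e^(2t)(cos(3t)·(2,3) + sin(3t)·(1,2)), X_2 = e^(2t)(sin(3t)·(2,3) - cos(3t)·(1,2)).
General solution: c_1X_1 + c_2X_2.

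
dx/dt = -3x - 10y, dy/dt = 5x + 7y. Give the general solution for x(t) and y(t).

Coefficient matrix A = [[-3, -10], [5, 7]].
Characteristic polynomial det(A - λI) = λ^2 - 4λ + 29 = 0.
Eigenvalues λ = 2 ± 5i (complex conjugate pair).
For λ=2+5i: an eigenvector is (1,0) - i(-1,1) = (1 + i, 0 - i).
A real fundamental pair from Re and Im of e^((2+5i)t)v: X_1 = e^(2t)(cos(5t)·(1,0) + sin(5t)·(-1,1)), X_2 = e^(2t)(sin(5t)·(1,0) - cos(5t)·(-1,1)).
General solution: C_1X_1 + C_2X_2.

x(t) = -C_1e^(2t)sin(5t) + C_1e^(2t)cos(5t) + C_2e^(2t)sin(5t) + C_2e^(2t)cos(5t), y(t) = C_1e^(2t)sin(5t) - C_2e^(2t)cos(5t)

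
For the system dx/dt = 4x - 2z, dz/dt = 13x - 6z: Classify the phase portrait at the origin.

A = [[4,-2],[13,-6]]; det(A-λI) = λ^2 + 2λ + 2.
λ = -1 ± i: negative real part.

stable spiral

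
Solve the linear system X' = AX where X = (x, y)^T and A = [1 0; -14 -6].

Coefficient matrix A = [[1, 0], [-14, -6]].
Characteristic polynomial det(A - λI) = λ^2 + 5λ - 6 = 0.
Eigenvalues λ = 1, -6.
For λ=1: (A-λI) row 2 is [-14, -7], so an eigenvector is (-1, 2).
For λ=-6: (A-λI) row 1 is [7, 0], so an eigenvector is (0, 1).
General solution: K_1e^(t)(-1,2) + K_2e^(-6t)(0,1).

x(t) = -K_1e^(t), y(t) = 2K_1e^(t) + K_2e^(-6t)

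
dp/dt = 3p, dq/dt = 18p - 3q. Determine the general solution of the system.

Coefficient matrix A = [[3, 0], [18, -3]].
Characteristic polynomial det(A - λI) = λ^2 - 9 = 0.
Eigenvalues λ = 3, -3.
For λ=3: (A-λI) row 2 is [18, -6], so an eigenvector is (-1, -3).
For λ=-3: (A-λI) row 1 is [6, 0], so an eigenvector is (0, -1).
General solution: C_1e^(3t)(-1,-3) + C_2e^(-3t)(0,-1).

p(t) = -C_1e^(3t), q(t) = -3C_1e^(3t) - C_2e^(-3t)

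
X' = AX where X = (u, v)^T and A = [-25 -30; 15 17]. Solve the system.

Coefficient matrix A = [[-25, -30], [15, 17]].
Characteristic polynomial det(A - λI) = λ^2 + 8λ + 25 = 0.
Eigenvalues λ = -4 ± 3i (complex conjugate pair).
For λ=-4+3i: an eigenvector is (-1,1) - i(-3,2) = (-1 + 3i, 1 - 2i).
A real fundamental pair from Re and Im of e^((-4+3i)t)v: X_1 = e^(-4t)(cos(3t)·(-1,1) + sin(3t)·(-3,2)), X_2 = e^(-4t)(sin(3t)·(-1,1) - cos(3t)·(-3,2)).
General solution: K_1X_1 + K_2X_2.

u(t) = -3K_1e^(-4t)sin(3t) - K_1e^(-4t)cos(3t) - K_2e^(-4t)sin(3t) + 3K_2e^(-4t)cos(3t), v(t) = 2K_1e^(-4t)sin(3t) + K_1e^(-4t)cos(3t) + K_2e^(-4t)sin(3t) - 2K_2e^(-4t)cos(3t)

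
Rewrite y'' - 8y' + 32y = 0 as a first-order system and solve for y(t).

Let x_1 = y, x_2 = y'. Then x_1' = x_2 and x_2' = -32x_1 + 8x_2.
A = [[0,1],[-32,8]]; det(A-λI) = λ^2 - 8λ + 32.
Eigenvalues λ = 4 ± 4i.

y(t) = K_1e^(4t)cos(4t) + K_2e^(4t)sin(4t)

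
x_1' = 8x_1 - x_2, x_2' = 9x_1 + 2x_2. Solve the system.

x_1(t) = -c_1e^(5t) - c_2te^(5t) - c_2e^(5t), x_2(t) = -3c_1e^(5t) - 3c_2te^(5t) - 2c_2e^(5t)

Coefficient matrix A = [[8, -1], [9, 2]].
Characteristic polynomial det(A - λI) = λ^2 - 10λ + 25 = 0.
Single eigenvalue λ = 5 with algebraic multiplicity 2.
Eigenvector v = (-1,-3); generalized eigenvector w with (A-λI)w=v is (-1,-2).
General solution: e^(5t)[c_1·v + c_2·(t·v + w)].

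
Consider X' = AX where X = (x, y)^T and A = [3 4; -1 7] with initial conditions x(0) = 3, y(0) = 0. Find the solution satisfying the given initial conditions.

Coefficient matrix A = [[3, 4], [-1, 7]].
Characteristic polynomial det(A - λI) = λ^2 - 10λ + 25 = 0.
Single eigenvalue λ = 5 with algebraic multiplicity 2.
Eigenvector v = (-2,-1); generalized eigenvector w with (A-λI)w=v is (3,1).
General solution: e^(5t)[C_1·v + C_2·(t·v + w)].
Applying x(0)=3, y(0)=0 gives C_1=3, C_2=3.

x(t) = -6te^(5t) + 3e^(5t), y(t) = -3te^(5t)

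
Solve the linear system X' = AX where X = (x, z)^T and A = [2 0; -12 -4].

x(t) = C_1e^(2t), z(t) = -2C_1e^(2t) - C_2e^(-4t)

Coefficient matrix A = [[2, 0], [-12, -4]].
Characteristic polynomial det(A - λI) = λ^2 + 2λ - 8 = 0.
Eigenvalues λ = 2, -4.
For λ=2: (A-λI) row 2 is [-12, -6], so an eigenvector is (1, -2).
For λ=-4: (A-λI) row 1 is [6, 0], so an eigenvector is (0, -1).
General solution: C_1e^(2t)(1,-2) + C_2e^(-4t)(0,-1).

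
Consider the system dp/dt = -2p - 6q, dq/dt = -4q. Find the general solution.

p(t) = 3K_1e^(-4t) - K_2e^(-2t), q(t) = K_1e^(-4t)

Coefficient matrix A = [[-2, -6], [0, -4]].
Characteristic polynomial det(A - λI) = λ^2 + 6λ + 8 = 0.
Eigenvalues λ = -4, -2.
For λ=-4: (A-λI) row 1 is [2, -6], so an eigenvector is (3, 1).
For λ=-2: (A-λI) row 1 is [0, -6], so an eigenvector is (-1, 0).
General solution: K_1e^(-4t)(3,1) + K_2e^(-2t)(-1,0).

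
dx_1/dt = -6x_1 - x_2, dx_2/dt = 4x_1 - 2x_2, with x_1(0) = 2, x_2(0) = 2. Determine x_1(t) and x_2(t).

Coefficient matrix A = [[-6, -1], [4, -2]].
Characteristic polynomial det(A - λI) = λ^2 + 8λ + 16 = 0.
Single eigenvalue λ = -4 with algebraic multiplicity 2.
Eigenvector v = (-1,2); generalized eigenvector w with (A-λI)w=v is (2,-3).
General solution: e^(-4t)[K_1·v + K_2·(t·v + w)].
Applying x_1(0)=2, x_2(0)=2 gives K_1=10, K_2=6.

x_1(t) = -6te^(-4t) + 2e^(-4t), x_2(t) = 12te^(-4t) + 2e^(-4t)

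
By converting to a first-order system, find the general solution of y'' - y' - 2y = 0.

Let x_1 = y, x_2 = y'. Then x_1' = x_2 and x_2' = 2x_1 + x_2.
A = [[0,1],[2,1]]; det(A-λI) = λ^2 - λ - 2.
Eigenvalues λ = 2, -1 with eigenvectors (1,2), (1,-1).

y(t) = K_1e^(2t) + K_2e^(-t)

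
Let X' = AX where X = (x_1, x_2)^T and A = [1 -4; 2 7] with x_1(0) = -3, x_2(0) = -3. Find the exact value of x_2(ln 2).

-240

A = [[1,-4],[2,7]]; eigenvalues λ = 3, 5.
Eigenvectors: (2,-1) for λ=3, (-1,1) for λ=5.
From the initial condition, c_1 = -6, c_2 = -9.
x_2(ln 2) = (-6)(2^3)(-1) + (-9)(2^5)(1) = -240.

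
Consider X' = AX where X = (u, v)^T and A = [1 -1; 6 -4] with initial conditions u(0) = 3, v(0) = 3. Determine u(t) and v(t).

u(t) = 6e^(-t) - 3e^(-2t), v(t) = 12e^(-t) - 9e^(-2t)

Coefficient matrix A = [[1, -1], [6, -4]].
Characteristic polynomial det(A - λI) = λ^2 + 3λ + 2 = 0.
Eigenvalues λ = -2, -1.
For λ=-2: (A-λI) row 1 is [3, -1], so an eigenvector is (-1, -3).
For λ=-1: (A-λI) row 1 is [2, -1], so an eigenvector is (-1, -2).
General solution: c_1e^(-2t)(-1,-3) + c_2e^(-t)(-1,-2).
Applying u(0)=3, v(0)=3 gives c_1=3, c_2=-6.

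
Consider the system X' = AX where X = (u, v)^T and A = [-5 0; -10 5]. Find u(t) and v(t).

Coefficient matrix A = [[-5, 0], [-10, 5]].
Characteristic polynomial det(A - λI) = λ^2 - 25 = 0.
Eigenvalues λ = -5, 5.
For λ=-5: (A-λI) row 2 is [-10, 10], so an eigenvector is (-1, -1).
For λ=5: (A-λI) row 1 is [-10, 0], so an eigenvector is (0, 1).
General solution: K_1e^(-5t)(-1,-1) + K_2e^(5t)(0,1).

u(t) = -K_1e^(-5t), v(t) = -K_1e^(-5t) + K_2e^(5t)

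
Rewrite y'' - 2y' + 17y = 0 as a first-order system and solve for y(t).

y(t) = C_1e^(t)cos(4t) + C_2e^(t)sin(4t)

Let x_1 = y, x_2 = y'. Then x_1' = x_2 and x_2' = -17x_1 + 2x_2.
A = [[0,1],[-17,2]]; det(A-λI) = λ^2 - 2λ + 17.
Eigenvalues λ = 1 ± 4i.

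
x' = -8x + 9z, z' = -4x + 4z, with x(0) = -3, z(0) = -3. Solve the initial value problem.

x(t) = -9te^(-2t) - 3e^(-2t), z(t) = -6te^(-2t) - 3e^(-2t)

Coefficient matrix A = [[-8, 9], [-4, 4]].
Characteristic polynomial det(A - λI) = λ^2 + 4λ + 4 = 0.
Single eigenvalue λ = -2 with algebraic multiplicity 2.
Eigenvector v = (3,2); generalized eigenvector w with (A-λI)w=v is (1,1).
General solution: e^(-2t)[c_1·v + c_2·(t·v + w)].
Applying x(0)=-3, z(0)=-3 gives c_1=0, c_2=-3.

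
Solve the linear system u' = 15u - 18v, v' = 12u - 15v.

Coefficient matrix A = [[15, -18], [12, -15]].
Characteristic polynomial det(A - λI) = λ^2 - 9 = 0.
Eigenvalues λ = 3, -3.
For λ=3: (A-λI) row 1 is [12, -18], so an eigenvector is (-3, -2).
For λ=-3: (A-λI) row 1 is [18, -18], so an eigenvector is (1, 1).
General solution: c_1e^(3t)(-3,-2) + c_2e^(-3t)(1,1).

u(t) = -3c_1e^(3t) + c_2e^(-3t), v(t) = -2c_1e^(3t) + c_2e^(-3t)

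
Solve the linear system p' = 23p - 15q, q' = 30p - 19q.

Coefficient matrix A = [[23, -15], [30, -19]].
Characteristic polynomial det(A - λI) = λ^2 - 4λ + 13 = 0.
Eigenvalues λ = 2 ± 3i (complex conjugate pair).
For λ=2+3i: an eigenvector is (1,1) - i(2,3) = (1 - 2i, 1 - 3i).
A real fundamental pair from Re and Im of e^((2+3i)t)v: X_1 = e^(2t)(cos(3t)·(1,1) + sin(3t)·(2,3)), X_2 = e^(2t)(sin(3t)·(1,1) - cos(3t)·(2,3)).
General solution: K_1X_1 + K_2X_2.

p(t) = 2K_1e^(2t)sin(3t) + K_1e^(2t)cos(3t) + K_2e^(2t)sin(3t) - 2K_2e^(2t)cos(3t), q(t) = 3K_1e^(2t)sin(3t) + K_1e^(2t)cos(3t) + K_2e^(2t)sin(3t) - 3K_2e^(2t)cos(3t)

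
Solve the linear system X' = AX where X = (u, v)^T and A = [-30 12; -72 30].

u(t) = c_1e^(6t) + c_2e^(-6t), v(t) = 3c_1e^(6t) + 2c_2e^(-6t)

Coefficient matrix A = [[-30, 12], [-72, 30]].
Characteristic polynomial det(A - λI) = λ^2 - 36 = 0.
Eigenvalues λ = 6, -6.
For λ=6: (A-λI) row 1 is [-36, 12], so an eigenvector is (1, 3).
For λ=-6: (A-λI) row 1 is [-24, 12], so an eigenvector is (1, 2).
General solution: c_1e^(6t)(1,3) + c_2e^(-6t)(1,2).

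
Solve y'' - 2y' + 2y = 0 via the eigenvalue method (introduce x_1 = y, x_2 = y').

y(t) = C_1e^(t)cos(t) + C_2e^(t)sin(t)

Let x_1 = y, x_2 = y'. Then x_1' = x_2 and x_2' = -2x_1 + 2x_2.
A = [[0,1],[-2,2]]; det(A-λI) = λ^2 - 2λ + 2.
Eigenvalues λ = 1 ± i.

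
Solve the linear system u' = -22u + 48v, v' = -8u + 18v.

Coefficient matrix A = [[-22, 48], [-8, 18]].
Characteristic polynomial det(A - λI) = λ^2 + 4λ - 12 = 0.
Eigenvalues λ = 2, -6.
For λ=2: (A-λI) row 1 is [-24, 48], so an eigenvector is (2, 1).
For λ=-6: (A-λI) row 1 is [-16, 48], so an eigenvector is (3, 1).
General solution: K_1e^(2t)(2,1) + K_2e^(-6t)(3,1).

u(t) = 2K_1e^(2t) + 3K_2e^(-6t), v(t) = K_1e^(2t) + K_2e^(-6t)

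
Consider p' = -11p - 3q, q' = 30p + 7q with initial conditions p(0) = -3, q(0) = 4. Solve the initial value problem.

Coefficient matrix A = [[-11, -3], [30, 7]].
Characteristic polynomial det(A - λI) = λ^2 + 4λ + 13 = 0.
Eigenvalues λ = -2 ± 3i (complex conjugate pair).
For λ=-2+3i: an eigenvector is (0,1) - i(-1,3) = (0 + i, 1 - 3i).
A real fundamental pair from Re and Im of e^((-2+3i)t)v: X_1 = e^(-2t)(cos(3t)·(0,1) + sin(3t)·(-1,3)), X_2 = e^(-2t)(sin(3t)·(0,1) - cos(3t)·(-1,3)).
General solution: K_1X_1 + K_2X_2.
Applying p(0)=-3, q(0)=4 gives K_1=-5, K_2=-3.

p(t) = 5e^(-2t)sin(3t) - 3e^(-2t)cos(3t), q(t) = -18e^(-2t)sin(3t) + 4e^(-2t)cos(3t)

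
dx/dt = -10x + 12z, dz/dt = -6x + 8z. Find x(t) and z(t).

Coefficient matrix A = [[-10, 12], [-6, 8]].
Characteristic polynomial det(A - λI) = λ^2 + 2λ - 8 = 0.
Eigenvalues λ = -4, 2.
For λ=-4: (A-λI) row 1 is [-6, 12], so an eigenvector is (-2, -1).
For λ=2: (A-λI) row 1 is [-12, 12], so an eigenvector is (-1, -1).
General solution: C_1e^(-4t)(-2,-1) + C_2e^(2t)(-1,-1).

x(t) = -2C_1e^(-4t) - C_2e^(2t), z(t) = -C_1e^(-4t) - C_2e^(2t)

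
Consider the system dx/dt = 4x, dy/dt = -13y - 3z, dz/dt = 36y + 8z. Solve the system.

Coefficient matrix A = [[4, 0, 0], [0, -13, -3], [0, 36, 8]].
det(A - λI) = 0 gives eigenvalues λ = 4, -1, -4.
For λ=4: eigenvector (1,0,0).
For λ=-1: eigenvector (0,1,-4).
For λ=-4: eigenvector (0,1,-3).
General solution: C_1e^(4t)(1,0,0) + C_2e^(-t)(0,1,-4) + C_3e^(-4t)(0,1,-3).

x(t) = C_1e^(4t), y(t) = C_2e^(-t) + C_3e^(-4t), z(t) = -4C_2e^(-t) - 3C_3e^(-4t)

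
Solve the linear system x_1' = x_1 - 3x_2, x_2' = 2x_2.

x_1(t) = K_1e^(t) + 3K_2e^(2t), x_2(t) = -K_2e^(2t)

Coefficient matrix A = [[1, -3], [0, 2]].
Characteristic polynomial det(A - λI) = λ^2 - 3λ + 2 = 0.
Eigenvalues λ = 1, 2.
For λ=1: (A-λI) row 1 is [0, -3], so an eigenvector is (1, 0).
For λ=2: (A-λI) row 1 is [-1, -3], so an eigenvector is (3, -1).
General solution: K_1e^(t)(1,0) + K_2e^(2t)(3,-1).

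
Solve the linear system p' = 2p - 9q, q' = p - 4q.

Coefficient matrix A = [[2, -9], [1, -4]].
Characteristic polynomial det(A - λI) = λ^2 + 2λ + 1 = 0.
Single eigenvalue λ = -1 with algebraic multiplicity 2.
Eigenvector v = (3,1); generalized eigenvector w with (A-λI)w=v is (1,0).
General solution: e^(-t)[C_1·v + C_2·(t·v + w)].

p(t) = 3C_1e^(-t) + 3C_2te^(-t) + C_2e^(-t), q(t) = C_1e^(-t) + C_2te^(-t)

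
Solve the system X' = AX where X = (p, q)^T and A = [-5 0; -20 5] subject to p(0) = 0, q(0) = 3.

Coefficient matrix A = [[-5, 0], [-20, 5]].
Characteristic polynomial det(A - λI) = λ^2 - 25 = 0.
Eigenvalues λ = -5, 5.
For λ=-5: (A-λI) row 2 is [-20, 10], so an eigenvector is (-1, -2).
For λ=5: (A-λI) row 1 is [-10, 0], so an eigenvector is (0, -1).
General solution: c_1e^(-5t)(-1,-2) + c_2e^(5t)(0,-1).
Applying p(0)=0, q(0)=3 gives c_1=0, c_2=-3.

p(t) = 0, q(t) = 3e^(5t)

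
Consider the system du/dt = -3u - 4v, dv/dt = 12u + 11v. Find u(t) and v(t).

Coefficient matrix A = [[-3, -4], [12, 11]].
Characteristic polynomial det(A - λI) = λ^2 - 8λ + 15 = 0.
Eigenvalues λ = 3, 5.
For λ=3: (A-λI) row 1 is [-6, -4], so an eigenvector is (2, -3).
For λ=5: (A-λI) row 1 is [-8, -4], so an eigenvector is (1, -2).
General solution: c_1e^(3t)(2,-3) + c_2e^(5t)(1,-2).

u(t) = 2c_1e^(3t) + c_2e^(5t), v(t) = -3c_1e^(3t) - 2c_2e^(5t)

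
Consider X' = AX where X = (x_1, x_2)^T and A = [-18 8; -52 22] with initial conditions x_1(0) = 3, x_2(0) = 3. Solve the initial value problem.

Coefficient matrix A = [[-18, 8], [-52, 22]].
Characteristic polynomial det(A - λI) = λ^2 - 4λ + 20 = 0.
Eigenvalues λ = 2 ± 4i (complex conjugate pair).
For λ=2+4i: an eigenvector is (1,3) - i(1,2) = (1 - i, 3 - 2i).
A real fundamental pair from Re and Im of e^((2+4i)t)v: X_1 = e^(2t)(cos(4t)·(1,3) + sin(4t)·(1,2)), X_2 = e^(2t)(sin(4t)·(1,3) - cos(4t)·(1,2)).
General solution: c_1X_1 + c_2X_2.
Applying x_1(0)=3, x_2(0)=3 gives c_1=-3, c_2=-6.

x_1(t) = -9e^(2t)sin(4t) + 3e^(2t)cos(4t), x_2(t) = -24e^(2t)sin(4t) + 3e^(2t)cos(4t)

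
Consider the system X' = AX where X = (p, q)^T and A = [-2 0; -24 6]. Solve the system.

p(t) = c_2e^(-2t), q(t) = c_1e^(6t) + 3c_2e^(-2t)

Coefficient matrix A = [[-2, 0], [-24, 6]].
Characteristic polynomial det(A - λI) = λ^2 - 4λ - 12 = 0.
Eigenvalues λ = 6, -2.
For λ=6: (A-λI) row 1 is [-8, 0], so an eigenvector is (0, 1).
For λ=-2: (A-λI) row 2 is [-24, 8], so an eigenvector is (1, 3).
General solution: c_1e^(6t)(0,1) + c_2e^(-2t)(1,3).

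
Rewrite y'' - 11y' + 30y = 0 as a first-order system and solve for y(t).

Let x_1 = y, x_2 = y'. Then x_1' = x_2 and x_2' = -30x_1 + 11x_2.
A = [[0,1],[-30,11]]; det(A-λI) = λ^2 - 11λ + 30.
Eigenvalues λ = 6, 5 with eigenvectors (1,6), (1,5).

y(t) = K_1e^(6t) + K_2e^(5t)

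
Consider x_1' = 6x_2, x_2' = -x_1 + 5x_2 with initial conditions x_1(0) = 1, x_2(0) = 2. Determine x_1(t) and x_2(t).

Coefficient matrix A = [[0, 6], [-1, 5]].
Characteristic polynomial det(A - λI) = λ^2 - 5λ + 6 = 0.
Eigenvalues λ = 3, 2.
For λ=3: (A-λI) row 1 is [-3, 6], so an eigenvector is (2, 1).
For λ=2: (A-λI) row 1 is [-2, 6], so an eigenvector is (-3, -1).
General solution: K_1e^(3t)(2,1) + K_2e^(2t)(-3,-1).
Applying x_1(0)=1, x_2(0)=2 gives K_1=5, K_2=3.

x_1(t) = 10e^(3t) - 9e^(2t), x_2(t) = 5e^(3t) - 3e^(2t)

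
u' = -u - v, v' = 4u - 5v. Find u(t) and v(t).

u(t) = -C_1e^(-3t) - C_2te^(-3t), v(t) = -2C_1e^(-3t) - 2C_2te^(-3t) + C_2e^(-3t)

Coefficient matrix A = [[-1, -1], [4, -5]].
Characteristic polynomial det(A - λI) = λ^2 + 6λ + 9 = 0.
Single eigenvalue λ = -3 with algebraic multiplicity 2.
Eigenvector v = (-1,-2); generalized eigenvector w with (A-λI)w=v is (0,1).
General solution: e^(-3t)[C_1·v + C_2·(t·v + w)].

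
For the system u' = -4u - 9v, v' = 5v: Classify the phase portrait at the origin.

saddle

A = [[-4,-9],[0,5]]; det(A-λI) = λ^2 - λ - 20.
λ = 5, -4: opposite signs.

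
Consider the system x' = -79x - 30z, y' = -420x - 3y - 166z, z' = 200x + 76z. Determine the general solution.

Coefficient matrix A = [[-79, 0, -30], [-420, -3, -166], [200, 0, 76]].
det(A - λI) = 0 gives eigenvalues λ = 1, -4, -3.
For λ=1: eigenvector (-3,-17,8).
For λ=-4: eigenvector (-2,-10,5).
For λ=-3: eigenvector (0,1,0).
General solution: K_1e^(t)(-3,-17,8) + K_2e^(-4t)(-2,-10,5) + K_3e^(-3t)(0,1,0).

x(t) = -3K_1e^(t) - 2K_2e^(-4t), y(t) = -17K_1e^(t) - 10K_2e^(-4t) + K_3e^(-3t), z(t) = 8K_1e^(t) + 5K_2e^(-4t)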